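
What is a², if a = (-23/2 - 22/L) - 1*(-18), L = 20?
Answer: 729/25 ≈ 29.160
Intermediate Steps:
a = 27/5 (a = (-23/2 - 22/20) - 1*(-18) = (-23*½ - 22*1/20) + 18 = (-23/2 - 11/10) + 18 = -63/5 + 18 = 27/5 ≈ 5.4000)
a² = (27/5)² = 729/25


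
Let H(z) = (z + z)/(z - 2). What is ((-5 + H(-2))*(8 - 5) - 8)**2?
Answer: 400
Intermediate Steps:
H(z) = 2*z/(-2 + z) (H(z) = (2*z)/(-2 + z) = 2*z/(-2 + z))
((-5 + H(-2))*(8 - 5) - 8)**2 = ((-5 + 2*(-2)/(-2 - 2))*(8 - 5) - 8)**2 = ((-5 + 2*(-2)/(-4))*3 - 8)**2 = ((-5 + 2*(-2)*(-1/4))*3 - 8)**2 = ((-5 + 1)*3 - 8)**2 = (-4*3 - 8)**2 = (-12 - 8)**2 = (-20)**2 = 400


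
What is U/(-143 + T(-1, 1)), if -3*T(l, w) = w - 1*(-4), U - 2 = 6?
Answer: -12/217 ≈ -0.055300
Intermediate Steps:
U = 8 (U = 2 + 6 = 8)
T(l, w) = -4/3 - w/3 (T(l, w) = -(w - 1*(-4))/3 = -(w + 4)/3 = -(4 + w)/3 = -4/3 - w/3)
U/(-143 + T(-1, 1)) = 8/(-143 + (-4/3 - ⅓*1)) = 8/(-143 + (-4/3 - ⅓)) = 8/(-143 - 5/3) = 8/(-434/3) = 8*(-3/434) = -12/217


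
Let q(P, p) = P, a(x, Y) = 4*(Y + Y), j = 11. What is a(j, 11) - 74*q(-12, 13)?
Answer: 976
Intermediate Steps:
a(x, Y) = 8*Y (a(x, Y) = 4*(2*Y) = 8*Y)
a(j, 11) - 74*q(-12, 13) = 8*11 - 74*(-12) = 88 + 888 = 976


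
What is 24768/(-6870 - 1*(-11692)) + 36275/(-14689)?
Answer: 94449551/35415179 ≈ 2.6669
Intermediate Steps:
24768/(-6870 - 1*(-11692)) + 36275/(-14689) = 24768/(-6870 + 11692) + 36275*(-1/14689) = 24768/4822 - 36275/14689 = 24768*(1/4822) - 36275/14689 = 12384/2411 - 36275/14689 = 94449551/35415179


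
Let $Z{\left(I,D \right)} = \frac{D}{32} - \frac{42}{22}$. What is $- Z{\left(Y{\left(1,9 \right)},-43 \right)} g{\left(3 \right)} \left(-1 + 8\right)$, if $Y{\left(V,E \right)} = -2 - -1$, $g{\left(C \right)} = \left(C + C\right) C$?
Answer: $\frac{72135}{176} \approx 409.86$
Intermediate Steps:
$g{\left(C \right)} = 2 C^{2}$ ($g{\left(C \right)} = 2 C C = 2 C^{2}$)
$Y{\left(V,E \right)} = -1$ ($Y{\left(V,E \right)} = -2 + 1 = -1$)
$Z{\left(I,D \right)} = - \frac{21}{11} + \frac{D}{32}$ ($Z{\left(I,D \right)} = D \frac{1}{32} - \frac{21}{11} = \frac{D}{32} - \frac{21}{11} = - \frac{21}{11} + \frac{D}{32}$)
$- Z{\left(Y{\left(1,9 \right)},-43 \right)} g{\left(3 \right)} \left(-1 + 8\right) = - (- \frac{21}{11} + \frac{1}{32} \left(-43\right)) 2 \cdot 3^{2} \left(-1 + 8\right) = - (- \frac{21}{11} - \frac{43}{32}) 2 \cdot 9 \cdot 7 = \left(-1\right) \left(- \frac{1145}{352}\right) 18 \cdot 7 = \frac{1145}{352} \cdot 126 = \frac{72135}{176}$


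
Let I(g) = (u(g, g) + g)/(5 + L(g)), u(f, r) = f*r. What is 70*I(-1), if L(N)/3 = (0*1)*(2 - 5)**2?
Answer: 0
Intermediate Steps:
L(N) = 0 (L(N) = 3*((0*1)*(2 - 5)**2) = 3*(0*(-3)**2) = 3*(0*9) = 3*0 = 0)
I(g) = g/5 + g**2/5 (I(g) = (g*g + g)/(5 + 0) = (g**2 + g)/5 = (g + g**2)*(1/5) = g/5 + g**2/5)
70*I(-1) = 70*((1/5)*(-1)*(1 - 1)) = 70*((1/5)*(-1)*0) = 70*0 = 0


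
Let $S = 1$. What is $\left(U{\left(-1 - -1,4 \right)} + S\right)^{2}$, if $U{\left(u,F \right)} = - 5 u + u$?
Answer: $1$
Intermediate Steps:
$U{\left(u,F \right)} = - 4 u$
$\left(U{\left(-1 - -1,4 \right)} + S\right)^{2} = \left(- 4 \left(-1 - -1\right) + 1\right)^{2} = \left(- 4 \left(-1 + 1\right) + 1\right)^{2} = \left(\left(-4\right) 0 + 1\right)^{2} = \left(0 + 1\right)^{2} = 1^{2} = 1$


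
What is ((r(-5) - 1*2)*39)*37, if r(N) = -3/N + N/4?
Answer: -76479/20 ≈ -3823.9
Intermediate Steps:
r(N) = -3/N + N/4 (r(N) = -3/N + N*(¼) = -3/N + N/4)
((r(-5) - 1*2)*39)*37 = (((-3/(-5) + (¼)*(-5)) - 1*2)*39)*37 = (((-3*(-⅕) - 5/4) - 2)*39)*37 = (((⅗ - 5/4) - 2)*39)*37 = ((-13/20 - 2)*39)*37 = -53/20*39*37 = -2067/20*37 = -76479/20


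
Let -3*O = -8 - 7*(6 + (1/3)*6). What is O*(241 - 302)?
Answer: -3904/3 ≈ -1301.3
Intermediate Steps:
O = 64/3 (O = -(-8 - 7*(6 + (1/3)*6))/3 = -(-8 - 7*(6 + (1*(⅓))*6))/3 = -(-8 - 7*(6 + (⅓)*6))/3 = -(-8 - 7*(6 + 2))/3 = -(-8 - 7*8)/3 = -(-8 - 56)/3 = -⅓*(-64) = 64/3 ≈ 21.333)
O*(241 - 302) = 64*(241 - 302)/3 = (64/3)*(-61) = -3904/3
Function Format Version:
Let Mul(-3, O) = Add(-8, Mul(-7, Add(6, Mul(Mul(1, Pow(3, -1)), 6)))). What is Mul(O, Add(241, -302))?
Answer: Rational(-3904, 3) ≈ -1301.3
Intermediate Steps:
O = Rational(64, 3) (O = Mul(Rational(-1, 3), Add(-8, Mul(-7, Add(6, Mul(Mul(1, Pow(3, -1)), 6))))) = Mul(Rational(-1, 3), Add(-8, Mul(-7, Add(6, Mul(Mul(1, Rational(1, 3)), 6))))) = Mul(Rational(-1, 3), Add(-8, Mul(-7, Add(6, Mul(Rational(1, 3), 6))))) = Mul(Rational(-1, 3), Add(-8, Mul(-7, Add(6, 2)))) = Mul(Rational(-1, 3), Add(-8, Mul(-7, 8))) = Mul(Rational(-1, 3), Add(-8, -56)) = Mul(Rational(-1, 3), -64) = Rational(64, 3) ≈ 21.333)
Mul(O, Add(241, -302)) = Mul(Rational(64, 3), Add(241, -302)) = Mul(Rational(64, 3), -61) = Rational(-3904, 3)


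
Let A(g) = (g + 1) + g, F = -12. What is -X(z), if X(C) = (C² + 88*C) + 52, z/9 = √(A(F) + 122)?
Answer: -8071 - 2376*√11 ≈ -15951.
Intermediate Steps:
A(g) = 1 + 2*g (A(g) = (1 + g) + g = 1 + 2*g)
z = 27*√11 (z = 9*√((1 + 2*(-12)) + 122) = 9*√((1 - 24) + 122) = 9*√(-23 + 122) = 9*√99 = 9*(3*√11) = 27*√11 ≈ 89.549)
X(C) = 52 + C² + 88*C
-X(z) = -(52 + (27*√11)² + 88*(27*√11)) = -(52 + 8019 + 2376*√11) = -(8071 + 2376*√11) = -8071 - 2376*√11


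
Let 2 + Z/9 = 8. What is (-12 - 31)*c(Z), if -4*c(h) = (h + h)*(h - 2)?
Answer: 60372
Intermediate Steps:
Z = 54 (Z = -18 + 9*8 = -18 + 72 = 54)
c(h) = -h*(-2 + h)/2 (c(h) = -(h + h)*(h - 2)/4 = -2*h*(-2 + h)/4 = -h*(-2 + h)/2)
(-12 - 31)*c(Z) = (-12 - 31)*((½)*54*(2 - 1*54)) = -43*54*(2 - 54)/2 = -43*54*(-52)/2 = -43*(-1404) = 60372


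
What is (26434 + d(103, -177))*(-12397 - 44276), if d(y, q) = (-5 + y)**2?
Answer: -2042381574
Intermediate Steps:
(26434 + d(103, -177))*(-12397 - 44276) = (26434 + (-5 + 103)**2)*(-12397 - 44276) = (26434 + 98**2)*(-56673) = (26434 + 9604)*(-56673) = 36038*(-56673) = -2042381574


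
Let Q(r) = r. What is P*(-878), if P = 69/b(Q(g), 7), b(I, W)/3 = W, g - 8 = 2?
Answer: -20194/7 ≈ -2884.9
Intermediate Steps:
g = 10 (g = 8 + 2 = 10)
b(I, W) = 3*W
P = 23/7 (P = 69/((3*7)) = 69/21 = 69*(1/21) = 23/7 ≈ 3.2857)
P*(-878) = (23/7)*(-878) = -20194/7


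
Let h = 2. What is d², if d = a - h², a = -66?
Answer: 4900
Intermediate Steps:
d = -70 (d = -66 - 1*2² = -66 - 1*4 = -66 - 4 = -70)
d² = (-70)² = 4900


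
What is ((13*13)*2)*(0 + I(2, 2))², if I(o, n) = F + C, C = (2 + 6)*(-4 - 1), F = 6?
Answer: 390728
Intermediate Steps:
C = -40 (C = 8*(-5) = -40)
I(o, n) = -34 (I(o, n) = 6 - 40 = -34)
((13*13)*2)*(0 + I(2, 2))² = ((13*13)*2)*(0 - 34)² = (169*2)*(-34)² = 338*1156 = 390728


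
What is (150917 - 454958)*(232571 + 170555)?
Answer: -122566832166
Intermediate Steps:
(150917 - 454958)*(232571 + 170555) = -304041*403126 = -122566832166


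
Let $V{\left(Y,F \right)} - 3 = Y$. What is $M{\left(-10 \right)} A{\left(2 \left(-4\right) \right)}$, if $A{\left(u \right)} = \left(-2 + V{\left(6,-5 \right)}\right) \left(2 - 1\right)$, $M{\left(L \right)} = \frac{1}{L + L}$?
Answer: $- \frac{7}{20} \approx -0.35$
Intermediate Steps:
$V{\left(Y,F \right)} = 3 + Y$
$M{\left(L \right)} = \frac{1}{2 L}$
$A{\left(u \right)} = 7$ ($A{\left(u \right)} = \left(-2 + \left(3 + 6\right)\right) \left(2 - 1\right) = \left(-2 + 9\right) 1 = 7 \cdot 1 = 7$)
$M{\left(-10 \right)} A{\left(2 \left(-4\right) \right)} = \frac{1}{2 \left(-10\right)} 7 = \frac{1}{2} \left(- \frac{1}{10}\right) 7 = \left(- \frac{1}{20}\right) 7 = - \frac{7}{20}$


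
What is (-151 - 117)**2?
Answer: 71824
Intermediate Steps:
(-151 - 117)**2 = (-268)**2 = 71824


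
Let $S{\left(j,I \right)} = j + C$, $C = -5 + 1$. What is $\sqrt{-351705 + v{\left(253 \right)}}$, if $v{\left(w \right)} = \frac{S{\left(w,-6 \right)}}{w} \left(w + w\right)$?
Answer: $3 i \sqrt{39023} \approx 592.63 i$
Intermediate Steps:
$C = -4$
$S{\left(j,I \right)} = -4 + j$ ($S{\left(j,I \right)} = j - 4 = -4 + j$)
$v{\left(w \right)} = -8 + 2 w$ ($v{\left(w \right)} = \frac{-4 + w}{w} \left(w + w\right) = \frac{-4 + w}{w} 2 w = -8 + 2 w$)
$\sqrt{-351705 + v{\left(253 \right)}} = \sqrt{-351705 + \left(-8 + 2 \cdot 253\right)} = \sqrt{-351705 + \left(-8 + 506\right)} = \sqrt{-351705 + 498} = \sqrt{-351207} = 3 i \sqrt{39023}$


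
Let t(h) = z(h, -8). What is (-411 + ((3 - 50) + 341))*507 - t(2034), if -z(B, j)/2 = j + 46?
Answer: -59243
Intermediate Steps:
z(B, j) = -92 - 2*j (z(B, j) = -2*(j + 46) = -2*(46 + j) = -92 - 2*j)
t(h) = -76 (t(h) = -92 - 2*(-8) = -92 + 16 = -76)
(-411 + ((3 - 50) + 341))*507 - t(2034) = (-411 + ((3 - 50) + 341))*507 - 1*(-76) = (-411 + (-47 + 341))*507 + 76 = (-411 + 294)*507 + 76 = -117*507 + 76 = -59319 + 76 = -59243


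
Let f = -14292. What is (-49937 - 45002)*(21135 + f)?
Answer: -649667577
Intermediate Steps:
(-49937 - 45002)*(21135 + f) = (-49937 - 45002)*(21135 - 14292) = -94939*6843 = -649667577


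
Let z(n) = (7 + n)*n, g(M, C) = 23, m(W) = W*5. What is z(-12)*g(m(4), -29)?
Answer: 1380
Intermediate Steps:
m(W) = 5*W
z(n) = n*(7 + n)
z(-12)*g(m(4), -29) = -12*(7 - 12)*23 = -12*(-5)*23 = 60*23 = 1380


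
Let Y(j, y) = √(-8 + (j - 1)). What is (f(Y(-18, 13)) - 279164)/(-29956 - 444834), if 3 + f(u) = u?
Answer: 279167/474790 - 3*I*√3/474790 ≈ 0.58798 - 1.0944e-5*I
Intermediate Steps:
Y(j, y) = √(-9 + j) (Y(j, y) = √(-8 + (-1 + j)) = √(-9 + j))
f(u) = -3 + u
(f(Y(-18, 13)) - 279164)/(-29956 - 444834) = ((-3 + √(-9 - 18)) - 279164)/(-29956 - 444834) = ((-3 + √(-27)) - 279164)/(-474790) = ((-3 + 3*I*√3) - 279164)*(-1/474790) = (-279167 + 3*I*√3)*(-1/474790) = 279167/474790 - 3*I*√3/474790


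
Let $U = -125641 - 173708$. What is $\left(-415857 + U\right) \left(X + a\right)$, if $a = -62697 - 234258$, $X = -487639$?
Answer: $561146336364$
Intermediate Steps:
$U = -299349$
$a = -296955$
$\left(-415857 + U\right) \left(X + a\right) = \left(-415857 - 299349\right) \left(-487639 - 296955\right) = \left(-715206\right) \left(-784594\right) = 561146336364$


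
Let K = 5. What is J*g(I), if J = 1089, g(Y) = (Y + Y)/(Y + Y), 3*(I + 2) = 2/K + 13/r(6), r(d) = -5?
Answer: 1089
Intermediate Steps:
I = -41/15 (I = -2 + (2/5 + 13/(-5))/3 = -2 + (2*(1/5) + 13*(-1/5))/3 = -2 + (2/5 - 13/5)/3 = -2 + (1/3)*(-11/5) = -2 - 11/15 = -41/15 ≈ -2.7333)
g(Y) = 1 (g(Y) = (2*Y)/((2*Y)) = (2*Y)*(1/(2*Y)) = 1)
J*g(I) = 1089*1 = 1089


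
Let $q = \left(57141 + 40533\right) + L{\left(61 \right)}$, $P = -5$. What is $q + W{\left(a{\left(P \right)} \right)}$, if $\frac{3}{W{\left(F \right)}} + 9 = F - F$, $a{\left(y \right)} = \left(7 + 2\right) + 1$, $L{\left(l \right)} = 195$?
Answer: $\frac{293606}{3} \approx 97869.0$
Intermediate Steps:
$a{\left(y \right)} = 10$ ($a{\left(y \right)} = 9 + 1 = 10$)
$W{\left(F \right)} = - \frac{1}{3}$ ($W{\left(F \right)} = \frac{3}{-9 + \left(F - F\right)} = \frac{3}{-9 + 0} = \frac{3}{-9} = 3 \left(- \frac{1}{9}\right) = - \frac{1}{3}$)
$q = 97869$ ($q = \left(57141 + 40533\right) + 195 = 97674 + 195 = 97869$)
$q + W{\left(a{\left(P \right)} \right)} = 97869 - \frac{1}{3} = \frac{293606}{3}$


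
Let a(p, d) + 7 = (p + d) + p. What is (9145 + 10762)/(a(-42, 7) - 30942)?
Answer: -19907/31026 ≈ -0.64162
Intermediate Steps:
a(p, d) = -7 + d + 2*p (a(p, d) = -7 + ((p + d) + p) = -7 + ((d + p) + p) = -7 + (d + 2*p) = -7 + d + 2*p)
(9145 + 10762)/(a(-42, 7) - 30942) = (9145 + 10762)/((-7 + 7 + 2*(-42)) - 30942) = 19907/((-7 + 7 - 84) - 30942) = 19907/(-84 - 30942) = 19907/(-31026) = 19907*(-1/31026) = -19907/31026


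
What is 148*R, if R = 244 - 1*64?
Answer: 26640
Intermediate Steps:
R = 180 (R = 244 - 64 = 180)
148*R = 148*180 = 26640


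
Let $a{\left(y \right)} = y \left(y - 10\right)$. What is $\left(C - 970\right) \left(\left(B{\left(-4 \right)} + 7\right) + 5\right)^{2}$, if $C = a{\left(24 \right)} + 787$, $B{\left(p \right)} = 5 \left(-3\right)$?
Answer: $1377$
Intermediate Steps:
$a{\left(y \right)} = y \left(-10 + y\right)$
$B{\left(p \right)} = -15$
$C = 1123$ ($C = 24 \left(-10 + 24\right) + 787 = 24 \cdot 14 + 787 = 336 + 787 = 1123$)
$\left(C - 970\right) \left(\left(B{\left(-4 \right)} + 7\right) + 5\right)^{2} = \left(1123 - 970\right) \left(\left(-15 + 7\right) + 5\right)^{2} = 153 \left(-8 + 5\right)^{2} = 153 \left(-3\right)^{2} = 153 \cdot 9 = 1377$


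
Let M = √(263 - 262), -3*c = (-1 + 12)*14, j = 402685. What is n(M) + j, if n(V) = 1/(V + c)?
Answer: 60805432/151 ≈ 4.0269e+5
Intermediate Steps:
c = -154/3 (c = -(-1 + 12)*14/3 = -11*14/3 = -⅓*154 = -154/3 ≈ -51.333)
M = 1 (M = √1 = 1)
n(V) = 1/(-154/3 + V) (n(V) = 1/(V - 154/3) = 1/(-154/3 + V))
n(M) + j = 3/(-154 + 3*1) + 402685 = 3/(-154 + 3) + 402685 = 3/(-151) + 402685 = 3*(-1/151) + 402685 = -3/151 + 402685 = 60805432/151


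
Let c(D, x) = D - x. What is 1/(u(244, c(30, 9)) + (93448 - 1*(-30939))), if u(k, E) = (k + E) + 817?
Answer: 1/125469 ≈ 7.9701e-6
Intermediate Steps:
u(k, E) = 817 + E + k (u(k, E) = (E + k) + 817 = 817 + E + k)
1/(u(244, c(30, 9)) + (93448 - 1*(-30939))) = 1/((817 + (30 - 1*9) + 244) + (93448 - 1*(-30939))) = 1/((817 + (30 - 9) + 244) + (93448 + 30939)) = 1/((817 + 21 + 244) + 124387) = 1/(1082 + 124387) = 1/125469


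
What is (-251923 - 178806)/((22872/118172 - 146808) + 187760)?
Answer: -13352599/1269518 ≈ -10.518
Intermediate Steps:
(-251923 - 178806)/((22872/118172 - 146808) + 187760) = -430729/((22872*(1/118172) - 146808) + 187760) = -430729/((6/31 - 146808) + 187760) = -430729/(-4551042/31 + 187760) = -430729/1269518/31 = -430729*31/1269518 = -13352599/1269518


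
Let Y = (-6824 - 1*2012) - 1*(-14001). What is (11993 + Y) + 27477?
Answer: 44635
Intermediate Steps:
Y = 5165 (Y = (-6824 - 2012) + 14001 = -8836 + 14001 = 5165)
(11993 + Y) + 27477 = (11993 + 5165) + 27477 = 17158 + 27477 = 44635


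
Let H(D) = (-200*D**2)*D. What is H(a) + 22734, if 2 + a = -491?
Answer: 23964654134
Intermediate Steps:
a = -493 (a = -2 - 491 = -493)
H(D) = -200*D**3
H(a) + 22734 = -200*(-493)**3 + 22734 = -200*(-119823157) + 22734 = 23964631400 + 22734 = 23964654134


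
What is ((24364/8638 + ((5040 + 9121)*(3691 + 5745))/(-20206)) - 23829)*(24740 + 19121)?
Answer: -58256672516434809/43634857 ≈ -1.3351e+9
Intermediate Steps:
((24364/8638 + ((5040 + 9121)*(3691 + 5745))/(-20206)) - 23829)*(24740 + 19121) = ((24364*(1/8638) + (14161*9436)*(-1/20206)) - 23829)*43861 = ((12182/4319 + 133623196*(-1/20206)) - 23829)*43861 = ((12182/4319 - 66811598/10103) - 23829)*43861 = (-288436217016/43634857 - 23829)*43861 = -1328211224469/43634857*43861 = -58256672516434809/43634857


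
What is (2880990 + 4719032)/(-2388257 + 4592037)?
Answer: 3800011/1101890 ≈ 3.4486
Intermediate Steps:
(2880990 + 4719032)/(-2388257 + 4592037) = 7600022/2203780 = 7600022*(1/2203780) = 3800011/1101890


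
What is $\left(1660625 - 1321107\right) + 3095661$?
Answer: $3435179$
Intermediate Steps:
$\left(1660625 - 1321107\right) + 3095661 = 339518 + 3095661 = 3435179$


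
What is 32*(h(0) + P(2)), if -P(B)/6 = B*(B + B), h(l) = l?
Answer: -1536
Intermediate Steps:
P(B) = -12*B² (P(B) = -6*B*(B + B) = -6*B*2*B = -12*B²)
32*(h(0) + P(2)) = 32*(0 - 12*2²) = 32*(0 - 12*4) = 32*(0 - 48) = 32*(-48) = -1536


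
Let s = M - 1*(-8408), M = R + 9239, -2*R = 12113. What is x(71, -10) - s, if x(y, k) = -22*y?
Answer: -26305/2 ≈ -13153.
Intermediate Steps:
R = -12113/2 (R = -½*12113 = -12113/2 ≈ -6056.5)
M = 6365/2 (M = -12113/2 + 9239 = 6365/2 ≈ 3182.5)
s = 23181/2 (s = 6365/2 - 1*(-8408) = 6365/2 + 8408 = 23181/2 ≈ 11591.)
x(71, -10) - s = -22*71 - 1*23181/2 = -1562 - 23181/2 = -26305/2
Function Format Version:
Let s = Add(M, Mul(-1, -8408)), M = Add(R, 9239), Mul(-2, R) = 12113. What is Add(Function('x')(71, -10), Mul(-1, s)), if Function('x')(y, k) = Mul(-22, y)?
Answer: Rational(-26305, 2) ≈ -13153.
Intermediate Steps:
R = Rational(-12113, 2) (R = Mul(Rational(-1, 2), 12113) = Rational(-12113, 2) ≈ -6056.5)
M = Rational(6365, 2) (M = Add(Rational(-12113, 2), 9239) = Rational(6365, 2) ≈ 3182.5)
s = Rational(23181, 2) (s = Add(Rational(6365, 2), Mul(-1, -8408)) = Add(Rational(6365, 2), 8408) = Rational(23181, 2) ≈ 11591.)
Add(Function('x')(71, -10), Mul(-1, s)) = Add(Mul(-22, 71), Mul(-1, Rational(23181, 2))) = Add(-1562, Rational(-23181, 2)) = Rational(-26305, 2)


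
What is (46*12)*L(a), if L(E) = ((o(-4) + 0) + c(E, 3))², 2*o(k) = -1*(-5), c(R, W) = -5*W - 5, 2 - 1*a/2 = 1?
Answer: 169050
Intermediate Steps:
a = 2 (a = 4 - 2*1 = 4 - 2 = 2)
c(R, W) = -5 - 5*W
o(k) = 5/2 (o(k) = (-1*(-5))/2 = (½)*5 = 5/2)
L(E) = 1225/4 (L(E) = ((5/2 + 0) + (-5 - 5*3))² = (5/2 + (-5 - 15))² = (5/2 - 20)² = (-35/2)² = 1225/4)
(46*12)*L(a) = (46*12)*(1225/4) = 552*(1225/4) = 169050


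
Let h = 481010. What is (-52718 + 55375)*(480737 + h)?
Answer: 2555361779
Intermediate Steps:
(-52718 + 55375)*(480737 + h) = (-52718 + 55375)*(480737 + 481010) = 2657*961747 = 2555361779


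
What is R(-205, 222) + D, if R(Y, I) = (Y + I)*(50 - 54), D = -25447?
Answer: -25515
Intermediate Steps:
R(Y, I) = -4*I - 4*Y (R(Y, I) = (I + Y)*(-4) = -4*I - 4*Y)
R(-205, 222) + D = (-4*222 - 4*(-205)) - 25447 = (-888 + 820) - 25447 = -68 - 25447 = -25515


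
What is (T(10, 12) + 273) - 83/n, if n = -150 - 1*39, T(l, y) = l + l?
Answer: 55460/189 ≈ 293.44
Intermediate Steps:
T(l, y) = 2*l
n = -189 (n = -150 - 39 = -189)
(T(10, 12) + 273) - 83/n = (2*10 + 273) - 83/(-189) = (20 + 273) - 83*(-1/189) = 293 + 83/189 = 55460/189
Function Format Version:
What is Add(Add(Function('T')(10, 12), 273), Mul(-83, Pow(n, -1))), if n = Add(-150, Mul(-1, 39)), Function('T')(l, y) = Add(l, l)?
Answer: Rational(55460, 189) ≈ 293.44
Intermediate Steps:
Function('T')(l, y) = Mul(2, l)
n = -189 (n = Add(-150, -39) = -189)
Add(Add(Function('T')(10, 12), 273), Mul(-83, Pow(n, -1))) = Add(Add(Mul(2, 10), 273), Mul(-83, Pow(-189, -1))) = Add(Add(20, 273), Mul(-83, Rational(-1, 189))) = Add(293, Rational(83, 189)) = Rational(55460, 189)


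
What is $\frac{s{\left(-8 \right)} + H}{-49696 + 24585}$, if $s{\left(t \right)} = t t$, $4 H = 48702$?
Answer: $- \frac{24479}{50222} \approx -0.48742$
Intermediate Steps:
$H = \frac{24351}{2}$ ($H = \frac{1}{4} \cdot 48702 = \frac{24351}{2} \approx 12176.0$)
$s{\left(t \right)} = t^{2}$
$\frac{s{\left(-8 \right)} + H}{-49696 + 24585} = \frac{\left(-8\right)^{2} + \frac{24351}{2}}{-49696 + 24585} = \frac{64 + \frac{24351}{2}}{-25111} = \frac{24479}{2} \left(- \frac{1}{25111}\right) = - \frac{24479}{50222}$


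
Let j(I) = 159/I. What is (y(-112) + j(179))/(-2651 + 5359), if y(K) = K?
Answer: -19889/484732 ≈ -0.041031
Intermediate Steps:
(y(-112) + j(179))/(-2651 + 5359) = (-112 + 159/179)/(-2651 + 5359) = (-112 + 159*(1/179))/2708 = (-112 + 159/179)*(1/2708) = -19889/179*1/2708 = -19889/484732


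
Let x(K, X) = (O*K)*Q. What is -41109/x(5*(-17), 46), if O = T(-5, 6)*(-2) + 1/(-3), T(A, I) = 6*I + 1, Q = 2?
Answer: -123327/37910 ≈ -3.2532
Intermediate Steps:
T(A, I) = 1 + 6*I
O = -223/3 (O = (1 + 6*6)*(-2) + 1/(-3) = (1 + 36)*(-2) - ⅓ = 37*(-2) - ⅓ = -74 - ⅓ = -223/3 ≈ -74.333)
x(K, X) = -446*K/3 (x(K, X) = -223*K/3*2 = -446*K/3)
-41109/x(5*(-17), 46) = -41109/((-2230*(-17)/3)) = -41109/((-446/3*(-85))) = -41109/37910/3 = -41109*3/37910 = -123327/37910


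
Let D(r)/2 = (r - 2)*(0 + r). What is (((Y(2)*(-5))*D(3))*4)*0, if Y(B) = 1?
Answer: 0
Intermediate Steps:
D(r) = 2*r*(-2 + r) (D(r) = 2*((r - 2)*(0 + r)) = 2*((-2 + r)*r) = 2*(r*(-2 + r)) = 2*r*(-2 + r))
(((Y(2)*(-5))*D(3))*4)*0 = (((1*(-5))*(2*3*(-2 + 3)))*4)*0 = (-10*3*4)*0 = (-5*6*4)*0 = -30*4*0 = -120*0 = 0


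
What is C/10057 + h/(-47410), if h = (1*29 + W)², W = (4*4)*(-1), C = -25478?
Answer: -1209611613/476802370 ≈ -2.5369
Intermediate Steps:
W = -16 (W = 16*(-1) = -16)
h = 169 (h = (1*29 - 16)² = (29 - 16)² = 13² = 169)
C/10057 + h/(-47410) = -25478/10057 + 169/(-47410) = -25478*1/10057 + 169*(-1/47410) = -25478/10057 - 169/47410 = -1209611613/476802370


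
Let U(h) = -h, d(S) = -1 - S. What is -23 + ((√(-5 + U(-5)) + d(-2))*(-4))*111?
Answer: -467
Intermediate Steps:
-23 + ((√(-5 + U(-5)) + d(-2))*(-4))*111 = -23 + ((√(-5 - 1*(-5)) + (-1 - 1*(-2)))*(-4))*111 = -23 + ((√(-5 + 5) + (-1 + 2))*(-4))*111 = -23 + ((√0 + 1)*(-4))*111 = -23 + ((0 + 1)*(-4))*111 = -23 + (1*(-4))*111 = -23 - 4*111 = -23 - 444 = -467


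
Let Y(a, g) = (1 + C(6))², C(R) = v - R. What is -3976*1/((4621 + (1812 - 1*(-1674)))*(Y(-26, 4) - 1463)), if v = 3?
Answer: 3976/11828113 ≈ 0.00033615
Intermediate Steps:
C(R) = 3 - R
Y(a, g) = 4 (Y(a, g) = (1 + (3 - 1*6))² = (1 + (3 - 6))² = (1 - 3)² = (-2)² = 4)
-3976*1/((4621 + (1812 - 1*(-1674)))*(Y(-26, 4) - 1463)) = -3976*1/((4 - 1463)*(4621 + (1812 - 1*(-1674)))) = -3976*(-1/(1459*(4621 + (1812 + 1674)))) = -3976*(-1/(1459*(4621 + 3486))) = -3976/((-1459*8107)) = -3976/(-11828113) = -3976*(-1/11828113) = 3976/11828113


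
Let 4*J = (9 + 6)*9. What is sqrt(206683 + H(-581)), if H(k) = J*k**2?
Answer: sqrt(46397467)/2 ≈ 3405.8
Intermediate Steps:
J = 135/4 (J = ((9 + 6)*9)/4 = (15*9)/4 = (1/4)*135 = 135/4 ≈ 33.750)
H(k) = 135*k**2/4
sqrt(206683 + H(-581)) = sqrt(206683 + (135/4)*(-581)**2) = sqrt(206683 + (135/4)*337561) = sqrt(206683 + 45570735/4) = sqrt(46397467/4) = sqrt(46397467)/2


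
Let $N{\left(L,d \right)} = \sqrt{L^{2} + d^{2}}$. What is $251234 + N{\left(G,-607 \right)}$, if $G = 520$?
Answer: $251234 + \sqrt{638849} \approx 2.5203 \cdot 10^{5}$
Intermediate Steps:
$251234 + N{\left(G,-607 \right)} = 251234 + \sqrt{520^{2} + \left(-607\right)^{2}} = 251234 + \sqrt{270400 + 368449} = 251234 + \sqrt{638849}$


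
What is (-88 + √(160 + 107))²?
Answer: (88 - √267)² ≈ 5135.1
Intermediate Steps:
(-88 + √(160 + 107))² = (-88 + √267)²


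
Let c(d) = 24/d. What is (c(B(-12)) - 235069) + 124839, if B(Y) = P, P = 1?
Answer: -110206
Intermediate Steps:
B(Y) = 1
(c(B(-12)) - 235069) + 124839 = (24/1 - 235069) + 124839 = (24*1 - 235069) + 124839 = (24 - 235069) + 124839 = -235045 + 124839 = -110206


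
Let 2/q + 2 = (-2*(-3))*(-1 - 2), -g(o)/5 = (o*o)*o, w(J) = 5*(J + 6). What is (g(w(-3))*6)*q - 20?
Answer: 10105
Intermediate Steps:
w(J) = 30 + 5*J (w(J) = 5*(6 + J) = 30 + 5*J)
g(o) = -5*o³ (g(o) = -5*o*o*o = -5*o²*o = -5*o³)
q = -⅒ (q = 2/(-2 + (-2*(-3))*(-1 - 2)) = 2/(-2 + 6*(-3)) = 2/(-2 - 18) = 2/(-20) = 2*(-1/20) = -⅒ ≈ -0.10000)
(g(w(-3))*6)*q - 20 = (-5*(30 + 5*(-3))³*6)*(-⅒) - 20 = (-5*(30 - 15)³*6)*(-⅒) - 20 = (-5*15³*6)*(-⅒) - 20 = (-5*3375*6)*(-⅒) - 20 = -16875*6*(-⅒) - 20 = -101250*(-⅒) - 20 = 10125 - 20 = 10105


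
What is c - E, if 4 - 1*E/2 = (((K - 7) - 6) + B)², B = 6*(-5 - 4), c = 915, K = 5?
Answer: 8595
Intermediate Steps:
B = -54 (B = 6*(-9) = -54)
E = -7680 (E = 8 - 2*(((5 - 7) - 6) - 54)² = 8 - 2*((-2 - 6) - 54)² = 8 - 2*(-8 - 54)² = 8 - 2*(-62)² = 8 - 2*3844 = 8 - 7688 = -7680)
c - E = 915 - 1*(-7680) = 915 + 7680 = 8595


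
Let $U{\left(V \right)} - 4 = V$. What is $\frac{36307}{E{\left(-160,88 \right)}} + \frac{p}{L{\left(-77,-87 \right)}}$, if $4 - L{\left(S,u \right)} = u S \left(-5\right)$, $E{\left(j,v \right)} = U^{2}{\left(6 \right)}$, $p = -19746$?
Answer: $\frac{1214273593}{3349900} \approx 362.48$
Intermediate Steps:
$U{\left(V \right)} = 4 + V$
$E{\left(j,v \right)} = 100$ ($E{\left(j,v \right)} = \left(4 + 6\right)^{2} = 10^{2} = 100$)
$L{\left(S,u \right)} = 4 + 5 S u$ ($L{\left(S,u \right)} = 4 - u S \left(-5\right) = 4 - S u \left(-5\right) = 4 - - 5 S u = 4 + 5 S u$)
$\frac{36307}{E{\left(-160,88 \right)}} + \frac{p}{L{\left(-77,-87 \right)}} = \frac{36307}{100} - \frac{19746}{4 + 5 \left(-77\right) \left(-87\right)} = 36307 \cdot \frac{1}{100} - \frac{19746}{4 + 33495} = \frac{36307}{100} - \frac{19746}{33499} = \frac{1214273593}{3349900}$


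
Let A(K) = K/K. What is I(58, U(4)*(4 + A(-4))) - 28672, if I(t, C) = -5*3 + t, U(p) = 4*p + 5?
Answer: -28629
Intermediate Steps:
U(p) = 5 + 4*p
A(K) = 1
I(t, C) = -15 + t
I(58, U(4)*(4 + A(-4))) - 28672 = (-15 + 58) - 28672 = 43 - 28672 = -28629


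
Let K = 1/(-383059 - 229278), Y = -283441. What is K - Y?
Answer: 173561411616/612337 ≈ 2.8344e+5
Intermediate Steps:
K = -1/612337 (K = 1/(-612337) = -1/612337 ≈ -1.6331e-6)
K - Y = -1/612337 - 1*(-283441) = -1/612337 + 283441 = 173561411616/612337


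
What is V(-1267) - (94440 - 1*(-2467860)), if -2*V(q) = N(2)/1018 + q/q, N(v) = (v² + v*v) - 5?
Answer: -5216843821/2036 ≈ -2.5623e+6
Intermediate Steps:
N(v) = -5 + 2*v² (N(v) = (v² + v²) - 5 = 2*v² - 5 = -5 + 2*v²)
V(q) = -1021/2036 (V(q) = -((-5 + 2*2²)/1018 + q/q)/2 = -((-5 + 2*4)*(1/1018) + 1)/2 = -((-5 + 8)*(1/1018) + 1)/2 = -(3*(1/1018) + 1)/2 = -(3/1018 + 1)/2 = -½*1021/1018 = -1021/2036)
V(-1267) - (94440 - 1*(-2467860)) = -1021/2036 - (94440 - 1*(-2467860)) = -1021/2036 - (94440 + 2467860) = -1021/2036 - 1*2562300 = -1021/2036 - 2562300 = -5216843821/2036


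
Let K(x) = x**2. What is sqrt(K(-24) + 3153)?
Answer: sqrt(3729) ≈ 61.066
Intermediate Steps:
sqrt(K(-24) + 3153) = sqrt((-24)**2 + 3153) = sqrt(576 + 3153) = sqrt(3729)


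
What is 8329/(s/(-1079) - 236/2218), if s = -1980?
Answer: 9966573019/2068498 ≈ 4818.3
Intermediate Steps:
8329/(s/(-1079) - 236/2218) = 8329/(-1980/(-1079) - 236/2218) = 8329/(-1980*(-1/1079) - 236*1/2218) = 8329/(1980/1079 - 118/1109) = 8329/(2068498/1196611) = 8329*(1196611/2068498) = 9966573019/2068498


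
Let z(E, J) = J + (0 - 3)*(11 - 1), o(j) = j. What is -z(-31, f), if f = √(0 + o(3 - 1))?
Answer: 30 - √2 ≈ 28.586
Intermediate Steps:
f = √2 (f = √(0 + (3 - 1)) = √(0 + 2) = √2 ≈ 1.4142)
z(E, J) = -30 + J (z(E, J) = J - 3*10 = J - 30 = -30 + J)
-z(-31, f) = -(-30 + √2) = 30 - √2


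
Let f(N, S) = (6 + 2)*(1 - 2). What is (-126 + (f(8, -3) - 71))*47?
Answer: -9635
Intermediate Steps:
f(N, S) = -8 (f(N, S) = 8*(-1) = -8)
(-126 + (f(8, -3) - 71))*47 = (-126 + (-8 - 71))*47 = (-126 - 79)*47 = -205*47 = -9635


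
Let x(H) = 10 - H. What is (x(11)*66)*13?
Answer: -858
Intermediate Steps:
(x(11)*66)*13 = ((10 - 1*11)*66)*13 = ((10 - 11)*66)*13 = -1*66*13 = -66*13 = -858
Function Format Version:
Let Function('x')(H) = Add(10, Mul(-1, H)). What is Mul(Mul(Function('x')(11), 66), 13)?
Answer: -858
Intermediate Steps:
Mul(Mul(Function('x')(11), 66), 13) = Mul(Mul(Add(10, Mul(-1, 11)), 66), 13) = Mul(Mul(Add(10, -11), 66), 13) = Mul(Mul(-1, 66), 13) = Mul(-66, 13) = -858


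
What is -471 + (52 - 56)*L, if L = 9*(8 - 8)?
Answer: -471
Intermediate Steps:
L = 0 (L = 9*0 = 0)
-471 + (52 - 56)*L = -471 + (52 - 56)*0 = -471 - 4*0 = -471 + 0 = -471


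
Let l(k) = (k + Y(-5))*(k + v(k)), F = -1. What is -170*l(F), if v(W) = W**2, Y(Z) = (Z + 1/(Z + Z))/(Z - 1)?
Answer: 0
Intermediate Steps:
Y(Z) = (Z + 1/(2*Z))/(-1 + Z)
l(k) = (17/20 + k)*(k + k**2) (l(k) = (k + (1/2 + (-5)**2)/((-5)*(-1 - 5)))*(k + k**2) = (k - 1/5*(1/2 + 25)/(-6))*(k + k**2) = (k - 1/5*(-1/6)*51/2)*(k + k**2) = (k + 17/20)*(k + k**2) = (17/20 + k)*(k + k**2))
-170*l(F) = -17*(-1)*(17 + 20*(-1)**2 + 37*(-1))/2 = -17*(-1)*(17 + 20*1 - 37)/2 = -17*(-1)*(17 + 20 - 37)/2 = -17*(-1)*0/2 = -170*0 = 0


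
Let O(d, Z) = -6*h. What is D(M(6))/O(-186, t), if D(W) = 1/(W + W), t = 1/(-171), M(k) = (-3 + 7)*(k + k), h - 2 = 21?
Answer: -1/13248 ≈ -7.5483e-5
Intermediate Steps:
h = 23 (h = 2 + 21 = 23)
M(k) = 8*k (M(k) = 4*(2*k) = 8*k)
t = -1/171 ≈ -0.0058480
O(d, Z) = -138 (O(d, Z) = -6*23 = -138)
D(W) = 1/(2*W)
D(M(6))/O(-186, t) = (1/(2*((8*6))))/(-138) = ((½)/48)*(-1/138) = ((½)*(1/48))*(-1/138) = (1/96)*(-1/138) = -1/13248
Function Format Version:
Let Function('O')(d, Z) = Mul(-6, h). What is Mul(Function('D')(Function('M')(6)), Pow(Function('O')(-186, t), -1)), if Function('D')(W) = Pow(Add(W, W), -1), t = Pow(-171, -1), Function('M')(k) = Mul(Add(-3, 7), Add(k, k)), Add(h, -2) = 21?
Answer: Rational(-1, 13248) ≈ -7.5483e-5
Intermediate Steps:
h = 23 (h = Add(2, 21) = 23)
Function('M')(k) = Mul(8, k) (Function('M')(k) = Mul(4, Mul(2, k)) = Mul(8, k))
t = Rational(-1, 171) ≈ -0.0058480
Function('O')(d, Z) = -138 (Function('O')(d, Z) = Mul(-6, 23) = -138)
Function('D')(W) = Mul(Rational(1, 2), Pow(W, -1)) (Function('D')(W) = Pow(Mul(2, W), -1) = Mul(Rational(1, 2), Pow(W, -1)))
Mul(Function('D')(Function('M')(6)), Pow(Function('O')(-186, t), -1)) = Mul(Mul(Rational(1, 2), Pow(Mul(8, 6), -1)), Pow(-138, -1)) = Mul(Mul(Rational(1, 2), Pow(48, -1)), Rational(-1, 138)) = Mul(Mul(Rational(1, 2), Rational(1, 48)), Rational(-1, 138)) = Mul(Rational(1, 96), Rational(-1, 138)) = Rational(-1, 13248)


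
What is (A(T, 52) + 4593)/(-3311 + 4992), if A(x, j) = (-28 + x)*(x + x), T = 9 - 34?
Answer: 7243/1681 ≈ 4.3087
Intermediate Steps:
T = -25
A(x, j) = 2*x*(-28 + x) (A(x, j) = (-28 + x)*(2*x) = 2*x*(-28 + x))
(A(T, 52) + 4593)/(-3311 + 4992) = (2*(-25)*(-28 - 25) + 4593)/(-3311 + 4992) = (2*(-25)*(-53) + 4593)/1681 = (2650 + 4593)*(1/1681) = 7243*(1/1681) = 7243/1681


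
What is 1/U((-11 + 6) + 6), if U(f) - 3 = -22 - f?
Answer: -1/20 ≈ -0.050000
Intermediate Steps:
U(f) = -19 - f (U(f) = 3 + (-22 - f) = -19 - f)
1/U((-11 + 6) + 6) = 1/(-19 - ((-11 + 6) + 6)) = 1/(-19 - (-5 + 6)) = 1/(-19 - 1*1) = 1/(-19 - 1) = 1/(-20) = -1/20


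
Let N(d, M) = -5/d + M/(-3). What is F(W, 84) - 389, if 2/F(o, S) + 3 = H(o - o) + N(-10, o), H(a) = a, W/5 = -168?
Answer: -215891/555 ≈ -388.99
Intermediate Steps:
W = -840 (W = 5*(-168) = -840)
N(d, M) = -5/d - M/3 (N(d, M) = -5/d + M*(-⅓) = -5/d - M/3)
F(o, S) = 2/(-5/2 - o/3) (F(o, S) = 2/(-3 + ((o - o) + (-5/(-10) - o/3))) = 2/(-3 + (0 + (-5*(-⅒) - o/3))) = 2/(-3 + (0 + (½ - o/3))) = 2/(-3 + (½ - o/3)) = 2/(-5/2 - o/3))
F(W, 84) - 389 = -12/(15 + 2*(-840)) - 389 = -12/(15 - 1680) - 389 = -12/(-1665) - 389 = -12*(-1/1665) - 389 = 4/555 - 389 = -215891/555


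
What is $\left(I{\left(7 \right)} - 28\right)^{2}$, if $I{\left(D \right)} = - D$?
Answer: $1225$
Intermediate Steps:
$\left(I{\left(7 \right)} - 28\right)^{2} = \left(\left(-1\right) 7 - 28\right)^{2} = \left(-7 - 28\right)^{2} = \left(-35\right)^{2} = 1225$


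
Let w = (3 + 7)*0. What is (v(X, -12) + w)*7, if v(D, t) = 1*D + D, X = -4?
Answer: -56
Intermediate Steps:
w = 0 (w = 10*0 = 0)
v(D, t) = 2*D (v(D, t) = D + D = 2*D)
(v(X, -12) + w)*7 = (2*(-4) + 0)*7 = (-8 + 0)*7 = -8*7 = -56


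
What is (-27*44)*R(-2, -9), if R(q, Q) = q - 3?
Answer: 5940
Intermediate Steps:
R(q, Q) = -3 + q
(-27*44)*R(-2, -9) = (-27*44)*(-3 - 2) = -1188*(-5) = 5940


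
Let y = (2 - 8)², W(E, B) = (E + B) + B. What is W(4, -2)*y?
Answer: 0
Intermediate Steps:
W(E, B) = E + 2*B (W(E, B) = (B + E) + B = E + 2*B)
y = 36 (y = (-6)² = 36)
W(4, -2)*y = (4 + 2*(-2))*36 = (4 - 4)*36 = 0*36 = 0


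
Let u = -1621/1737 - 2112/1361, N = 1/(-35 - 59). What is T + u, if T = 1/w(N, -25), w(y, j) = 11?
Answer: -62257918/26004627 ≈ -2.3941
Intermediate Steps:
N = -1/94 (N = 1/(-94) = -1/94 ≈ -0.010638)
u = -5874725/2364057 (u = -1621*1/1737 - 2112*1/1361 = -1621/1737 - 2112/1361 = -5874725/2364057 ≈ -2.4850)
T = 1/11 ≈ 0.090909
T + u = 1/11 - 5874725/2364057 = -62257918/26004627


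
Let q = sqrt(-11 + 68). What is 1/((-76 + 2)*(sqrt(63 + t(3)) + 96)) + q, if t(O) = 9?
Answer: -2/14097 + sqrt(57) + sqrt(2)/112776 ≈ 7.5497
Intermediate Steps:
q = sqrt(57) ≈ 7.5498
1/((-76 + 2)*(sqrt(63 + t(3)) + 96)) + q = 1/((-76 + 2)*(sqrt(63 + 9) + 96)) + sqrt(57) = 1/((-74)*(sqrt(72) + 96)) + sqrt(57) = -1/(74*(6*sqrt(2) + 96)) + sqrt(57) = -1/(74*(96 + 6*sqrt(2))) + sqrt(57) = sqrt(57) - 1/(74*(96 + 6*sqrt(2)))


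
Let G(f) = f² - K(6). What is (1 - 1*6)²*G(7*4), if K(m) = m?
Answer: 19450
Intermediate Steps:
G(f) = -6 + f² (G(f) = f² - 1*6 = f² - 6 = -6 + f²)
(1 - 1*6)²*G(7*4) = (1 - 1*6)²*(-6 + (7*4)²) = (1 - 6)²*(-6 + 28²) = (-5)²*(-6 + 784) = 25*778 = 19450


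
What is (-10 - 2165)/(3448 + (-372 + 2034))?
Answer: -435/1022 ≈ -0.42564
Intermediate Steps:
(-10 - 2165)/(3448 + (-372 + 2034)) = -2175/(3448 + 1662) = -2175/5110 = -2175*1/5110 = -435/1022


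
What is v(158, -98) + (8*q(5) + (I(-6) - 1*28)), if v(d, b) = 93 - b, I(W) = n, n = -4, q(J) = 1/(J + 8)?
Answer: 2075/13 ≈ 159.62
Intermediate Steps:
q(J) = 1/(8 + J)
I(W) = -4
v(158, -98) + (8*q(5) + (I(-6) - 1*28)) = (93 - 1*(-98)) + (8/(8 + 5) + (-4 - 1*28)) = (93 + 98) + (8/13 + (-4 - 28)) = 191 + (8*(1/13) - 32) = 191 + (8/13 - 32) = 191 - 408/13 = 2075/13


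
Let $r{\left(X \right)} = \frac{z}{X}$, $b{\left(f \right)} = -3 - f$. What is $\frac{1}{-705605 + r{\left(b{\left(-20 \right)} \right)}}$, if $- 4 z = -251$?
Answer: $- \frac{68}{47980889} \approx -1.4172 \cdot 10^{-6}$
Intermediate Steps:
$z = \frac{251}{4}$ ($z = \left(- \frac{1}{4}\right) \left(-251\right) = \frac{251}{4} \approx 62.75$)
$r{\left(X \right)} = \frac{251}{4 X}$
$\frac{1}{-705605 + r{\left(b{\left(-20 \right)} \right)}} = \frac{1}{-705605 + \frac{251}{4 \left(-3 - -20\right)}} = \frac{1}{-705605 + \frac{251}{4 \left(-3 + 20\right)}} = \frac{1}{-705605 + \frac{251}{4 \cdot 17}} = \frac{1}{-705605 + \frac{251}{4} \cdot \frac{1}{17}} = \frac{1}{-705605 + \frac{251}{68}} = \frac{1}{- \frac{47980889}{68}} = - \frac{68}{47980889}$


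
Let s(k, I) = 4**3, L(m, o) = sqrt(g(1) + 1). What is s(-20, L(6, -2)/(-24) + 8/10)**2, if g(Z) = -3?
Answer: 4096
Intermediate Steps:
L(m, o) = I*sqrt(2) (L(m, o) = sqrt(-3 + 1) = sqrt(-2) = I*sqrt(2))
s(k, I) = 64
s(-20, L(6, -2)/(-24) + 8/10)**2 = 64**2 = 4096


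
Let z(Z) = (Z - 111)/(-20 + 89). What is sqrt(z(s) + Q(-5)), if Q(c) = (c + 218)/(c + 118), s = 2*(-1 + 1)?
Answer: sqrt(1866082)/2599 ≈ 0.52560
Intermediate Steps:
s = 0 (s = 2*0 = 0)
z(Z) = -37/23 + Z/69 (z(Z) = (-111 + Z)/69 = (-111 + Z)*(1/69) = -37/23 + Z/69)
Q(c) = (218 + c)/(118 + c)
sqrt(z(s) + Q(-5)) = sqrt((-37/23 + (1/69)*0) + (218 - 5)/(118 - 5)) = sqrt((-37/23 + 0) + 213/113) = sqrt(-37/23 + (1/113)*213) = sqrt(-37/23 + 213/113) = sqrt(718/2599) = sqrt(1866082)/2599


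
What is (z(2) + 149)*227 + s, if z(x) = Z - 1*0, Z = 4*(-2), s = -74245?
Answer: -42238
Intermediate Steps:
Z = -8
z(x) = -8 (z(x) = -8 - 1*0 = -8 + 0 = -8)
(z(2) + 149)*227 + s = (-8 + 149)*227 - 74245 = 141*227 - 74245 = 32007 - 74245 = -42238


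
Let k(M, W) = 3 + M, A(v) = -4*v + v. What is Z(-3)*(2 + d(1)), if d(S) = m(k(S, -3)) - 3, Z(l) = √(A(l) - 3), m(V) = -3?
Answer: -4*√6 ≈ -9.7980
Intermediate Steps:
A(v) = -3*v
Z(l) = √(-3 - 3*l) (Z(l) = √(-3*l - 3) = √(-3 - 3*l))
d(S) = -6 (d(S) = -3 - 3 = -6)
Z(-3)*(2 + d(1)) = √(-3 - 3*(-3))*(2 - 6) = √(-3 + 9)*(-4) = √6*(-4) = -4*√6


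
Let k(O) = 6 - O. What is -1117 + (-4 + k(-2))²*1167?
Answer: 17555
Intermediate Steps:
-1117 + (-4 + k(-2))²*1167 = -1117 + (-4 + (6 - 1*(-2)))²*1167 = -1117 + (-4 + (6 + 2))²*1167 = -1117 + (-4 + 8)²*1167 = -1117 + 4²*1167 = -1117 + 16*1167 = -1117 + 18672 = 17555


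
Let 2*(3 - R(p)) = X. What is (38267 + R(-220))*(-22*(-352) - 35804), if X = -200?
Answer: -1076662200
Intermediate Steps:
R(p) = 103 (R(p) = 3 - ½*(-200) = 3 + 100 = 103)
(38267 + R(-220))*(-22*(-352) - 35804) = (38267 + 103)*(-22*(-352) - 35804) = 38370*(7744 - 35804) = 38370*(-28060) = -1076662200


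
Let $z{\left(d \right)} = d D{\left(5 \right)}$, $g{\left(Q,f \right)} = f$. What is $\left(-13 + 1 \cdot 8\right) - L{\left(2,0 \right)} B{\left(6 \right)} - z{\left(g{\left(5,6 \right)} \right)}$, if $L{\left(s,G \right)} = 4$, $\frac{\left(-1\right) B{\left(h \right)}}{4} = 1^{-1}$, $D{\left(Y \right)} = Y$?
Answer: $-110$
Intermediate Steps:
$B{\left(h \right)} = -4$ ($B{\left(h \right)} = - \frac{4}{1} = \left(-4\right) 1 = -4$)
$z{\left(d \right)} = 5 d$ ($z{\left(d \right)} = d 5 = 5 d$)
$\left(-13 + 1 \cdot 8\right) - L{\left(2,0 \right)} B{\left(6 \right)} - z{\left(g{\left(5,6 \right)} \right)} = \left(-13 + 1 \cdot 8\right) \left(-1\right) 4 \left(-4\right) - 5 \cdot 6 = \left(-13 + 8\right) \left(\left(-4\right) \left(-4\right)\right) - 30 = \left(-5\right) 16 - 30 = -80 - 30 = -110$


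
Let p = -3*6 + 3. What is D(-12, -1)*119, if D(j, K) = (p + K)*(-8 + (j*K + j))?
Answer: 15232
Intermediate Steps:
p = -15 (p = -18 + 3 = -15)
D(j, K) = (-15 + K)*(-8 + j + K*j) (D(j, K) = (-15 + K)*(-8 + (j*K + j)) = (-15 + K)*(-8 + (K*j + j)) = (-15 + K)*(-8 + (j + K*j)) = (-15 + K)*(-8 + j + K*j))
D(-12, -1)*119 = (120 - 15*(-12) - 8*(-1) - 12*(-1)² - 14*(-1)*(-12))*119 = (120 + 180 + 8 - 12*1 - 168)*119 = (120 + 180 + 8 - 12 - 168)*119 = 128*119 = 15232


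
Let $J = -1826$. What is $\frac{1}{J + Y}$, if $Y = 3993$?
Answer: $\frac{1}{2167} \approx 0.00046147$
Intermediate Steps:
$\frac{1}{J + Y} = \frac{1}{-1826 + 3993} = \frac{1}{2167}$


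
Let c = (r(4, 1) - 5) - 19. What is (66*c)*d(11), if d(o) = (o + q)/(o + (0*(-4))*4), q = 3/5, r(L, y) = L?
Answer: -1392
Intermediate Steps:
q = ⅗ (q = 3*(⅕) = ⅗ ≈ 0.60000)
c = -20 (c = (4 - 5) - 19 = -1 - 19 = -20)
d(o) = (⅗ + o)/o (d(o) = (o + ⅗)/(o + (0*(-4))*4) = (⅗ + o)/(o + 0*4) = (⅗ + o)/(o + 0) = (⅗ + o)/o)
(66*c)*d(11) = (66*(-20))*((⅗ + 11)/11) = -120*58/5 = -1320*58/55 = -1392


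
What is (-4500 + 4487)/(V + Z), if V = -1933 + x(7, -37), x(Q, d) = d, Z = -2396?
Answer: 13/4366 ≈ 0.0029776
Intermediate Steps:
V = -1970 (V = -1933 - 37 = -1970)
(-4500 + 4487)/(V + Z) = (-4500 + 4487)/(-1970 - 2396) = -13/(-4366) = -13*(-1/4366) = 13/4366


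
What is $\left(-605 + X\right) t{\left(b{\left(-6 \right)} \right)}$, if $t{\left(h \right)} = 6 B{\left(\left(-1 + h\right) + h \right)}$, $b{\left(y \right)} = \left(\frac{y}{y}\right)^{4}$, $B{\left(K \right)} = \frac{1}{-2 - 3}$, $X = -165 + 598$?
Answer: $\frac{1032}{5} \approx 206.4$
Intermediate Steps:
$X = 433$
$B{\left(K \right)} = - \frac{1}{5}$ ($B{\left(K \right)} = \frac{1}{-5} = - \frac{1}{5}$)
$b{\left(y \right)} = 1$ ($b{\left(y \right)} = 1^{4} = 1$)
$t{\left(h \right)} = - \frac{6}{5}$ ($t{\left(h \right)} = 6 \left(- \frac{1}{5}\right) = - \frac{6}{5}$)
$\left(-605 + X\right) t{\left(b{\left(-6 \right)} \right)} = \left(-605 + 433\right) \left(- \frac{6}{5}\right) = \left(-172\right) \left(- \frac{6}{5}\right) = \frac{1032}{5}$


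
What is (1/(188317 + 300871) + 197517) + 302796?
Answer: 244747115845/489188 ≈ 5.0031e+5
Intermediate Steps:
(1/(188317 + 300871) + 197517) + 302796 = (1/489188 + 197517) + 302796 = 96622946197/489188 + 302796 = 244747115845/489188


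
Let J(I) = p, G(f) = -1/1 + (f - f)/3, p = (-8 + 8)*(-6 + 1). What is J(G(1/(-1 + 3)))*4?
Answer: 0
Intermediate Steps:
p = 0 (p = 0*(-5) = 0)
G(f) = -1 (G(f) = -1*1 + 0*(1/3) = -1 + 0 = -1)
J(I) = 0
J(G(1/(-1 + 3)))*4 = 0*4 = 0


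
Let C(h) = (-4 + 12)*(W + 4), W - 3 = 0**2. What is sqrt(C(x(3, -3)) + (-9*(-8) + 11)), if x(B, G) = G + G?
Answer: sqrt(139) ≈ 11.790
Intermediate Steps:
x(B, G) = 2*G
W = 3 (W = 3 + 0**2 = 3 + 0 = 3)
C(h) = 56 (C(h) = (-4 + 12)*(3 + 4) = 8*7 = 56)
sqrt(C(x(3, -3)) + (-9*(-8) + 11)) = sqrt(56 + (-9*(-8) + 11)) = sqrt(56 + (72 + 11)) = sqrt(56 + 83) = sqrt(139)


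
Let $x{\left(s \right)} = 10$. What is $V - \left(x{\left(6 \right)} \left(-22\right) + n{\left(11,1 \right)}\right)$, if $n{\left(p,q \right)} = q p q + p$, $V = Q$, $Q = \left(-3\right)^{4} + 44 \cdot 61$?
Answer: $2963$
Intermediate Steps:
$Q = 2765$ ($Q = 81 + 2684 = 2765$)
$V = 2765$
$n{\left(p,q \right)} = p + p q^{2}$ ($n{\left(p,q \right)} = p q q + p = p q^{2} + p = p + p q^{2}$)
$V - \left(x{\left(6 \right)} \left(-22\right) + n{\left(11,1 \right)}\right) = 2765 - \left(10 \left(-22\right) + 11 \left(1 + 1^{2}\right)\right) = 2765 - \left(-220 + 11 \left(1 + 1\right)\right) = 2765 - \left(-220 + 11 \cdot 2\right) = 2765 - \left(-220 + 22\right) = 2765 - -198 = 2765 + 198 = 2963$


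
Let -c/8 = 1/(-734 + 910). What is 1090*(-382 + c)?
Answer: -4580725/11 ≈ -4.1643e+5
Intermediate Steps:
c = -1/22 (c = -8/(-734 + 910) = -8/176 = -8*1/176 = -1/22 ≈ -0.045455)
1090*(-382 + c) = 1090*(-382 - 1/22) = 1090*(-8405/22) = -4580725/11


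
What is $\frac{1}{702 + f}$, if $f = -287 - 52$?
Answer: $\frac{1}{363} \approx 0.0027548$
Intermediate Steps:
$f = -339$ ($f = -287 - 52 = -339$)
$\frac{1}{702 + f} = \frac{1}{702 - 339} = \frac{1}{363}$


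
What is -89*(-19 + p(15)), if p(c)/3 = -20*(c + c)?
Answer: 161891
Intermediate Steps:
p(c) = -120*c (p(c) = 3*(-20*(c + c)) = 3*(-40*c) = -120*c)
-89*(-19 + p(15)) = -89*(-19 - 120*15) = -89*(-19 - 1800) = -89*(-1819) = -1*(-161891) = 161891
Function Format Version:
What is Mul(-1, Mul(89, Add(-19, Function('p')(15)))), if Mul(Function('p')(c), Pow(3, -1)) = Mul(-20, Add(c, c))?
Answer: 161891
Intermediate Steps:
Function('p')(c) = Mul(-120, c) (Function('p')(c) = Mul(3, Mul(-20, Add(c, c))) = Mul(3, Mul(-20, Mul(2, c))) = Mul(3, Mul(-40, c)) = Mul(-120, c))
Mul(-1, Mul(89, Add(-19, Function('p')(15)))) = Mul(-1, Mul(89, Add(-19, Mul(-120, 15)))) = Mul(-1, Mul(89, Add(-19, -1800))) = Mul(-1, Mul(89, -1819)) = Mul(-1, -161891) = 161891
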